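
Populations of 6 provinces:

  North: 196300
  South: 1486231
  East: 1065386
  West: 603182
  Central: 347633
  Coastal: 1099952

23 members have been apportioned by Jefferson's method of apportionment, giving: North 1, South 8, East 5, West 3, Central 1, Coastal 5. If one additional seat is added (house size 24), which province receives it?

Coastal

Priority for the next seat is population ÷ (current seats + 1).
Priorities: North 98150.000, South 165136.778, East 177564.333, West 150795.500, Central 173816.500, Coastal 183325.333.
Highest priority: Coastal.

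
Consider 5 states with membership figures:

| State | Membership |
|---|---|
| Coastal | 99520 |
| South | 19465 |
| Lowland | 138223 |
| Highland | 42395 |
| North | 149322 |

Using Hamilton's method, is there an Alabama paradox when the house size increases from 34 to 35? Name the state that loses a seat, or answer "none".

South

At 34 seats: Coastal 8, South 2, Lowland 10, Highland 3, North 11.
At 35 seats: Coastal 8, South 1, Lowland 11, Highland 3, North 12.
South drops from 2 to 1.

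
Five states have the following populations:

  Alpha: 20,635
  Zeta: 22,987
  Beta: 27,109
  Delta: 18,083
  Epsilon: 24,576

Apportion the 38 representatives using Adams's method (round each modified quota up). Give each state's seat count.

Alpha 7; Zeta 8; Beta 9; Delta 6; Epsilon 8

Standard divisor 113390/38 ≈ 2983.947; standard quotas: Alpha 6.915, Zeta 7.704, Beta 9.085, Delta 6.060, Epsilon 8.236.
Rounding up gives 7, 8, 10, 7, 9 = 41 seats, so the divisor must be adjusted.
With modified divisor 3200: modified quotas Alpha 6.448, Zeta 7.183, Beta 8.472, Delta 5.651, Epsilon 7.680.
Rounding up: Alpha 7, Zeta 8, Beta 9, Delta 6, Epsilon 8 (total 38).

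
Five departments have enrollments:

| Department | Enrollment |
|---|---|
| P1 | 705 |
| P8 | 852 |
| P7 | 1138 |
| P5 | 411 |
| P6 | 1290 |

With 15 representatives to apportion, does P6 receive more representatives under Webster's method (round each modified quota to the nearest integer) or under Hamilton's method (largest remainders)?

Webster: P1 2, P8 3, P7 4, P5 1, P6 5.
Hamilton: P1 3, P8 3, P7 4, P5 1, P6 4.
P6 gets 5 under Webster and 4 under Hamilton.

Webster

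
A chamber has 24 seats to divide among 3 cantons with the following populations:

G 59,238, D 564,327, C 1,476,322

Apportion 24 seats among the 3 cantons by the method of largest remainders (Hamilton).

Standard divisor: 2099887 ÷ 24 ≈ 87495.292.
Standard quotas: G 0.6770, D 6.4498, C 16.8732.
Lower quotas: G 0, D 6, C 16 (sum 22, leaving 2 seats).
Remainders in descending order: C 0.8732, G 0.6770, D 0.4498.
The surplus seats go to C, G.

G 1, D 6, C 17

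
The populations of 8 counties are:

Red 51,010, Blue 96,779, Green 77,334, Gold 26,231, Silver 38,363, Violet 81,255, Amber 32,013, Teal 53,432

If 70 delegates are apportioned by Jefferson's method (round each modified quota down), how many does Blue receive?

Standard divisor 456417/70 ≈ 6520.243; standard quotas: Red 7.823, Blue 14.843, Green 11.861, Gold 4.023, Silver 5.884, Violet 12.462, Amber 4.910, Teal 8.195.
Rounding down gives 7, 14, 11, 4, 5, 12, 4, 8 = 65 seats, so the divisor must be adjusted.
With modified divisor 6300: modified quotas Red 8.097, Blue 15.362, Green 12.275, Gold 4.164, Silver 6.089, Violet 12.898, Amber 5.081, Teal 8.481.
Rounding down: Red 8, Blue 15, Green 12, Gold 4, Silver 6, Violet 12, Amber 5, Teal 8 (total 70).
Blue receives 15.

15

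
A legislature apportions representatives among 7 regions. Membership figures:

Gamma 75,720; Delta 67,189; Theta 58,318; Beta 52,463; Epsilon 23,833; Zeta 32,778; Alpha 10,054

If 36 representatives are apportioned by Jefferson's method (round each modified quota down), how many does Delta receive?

Standard divisor 320355/36 ≈ 8898.75; standard quotas: Gamma 8.509, Delta 7.550, Theta 6.554, Beta 5.896, Epsilon 2.678, Zeta 3.683, Alpha 1.130.
Rounding down gives 8, 7, 6, 5, 2, 3, 1 = 32 seats, so the divisor must be adjusted.
With modified divisor 8300: modified quotas Gamma 9.123, Delta 8.095, Theta 7.026, Beta 6.321, Epsilon 2.871, Zeta 3.949, Alpha 1.211.
Rounding down: Gamma 9, Delta 8, Theta 7, Beta 6, Epsilon 2, Zeta 3, Alpha 1 (total 36).
Delta receives 8.

8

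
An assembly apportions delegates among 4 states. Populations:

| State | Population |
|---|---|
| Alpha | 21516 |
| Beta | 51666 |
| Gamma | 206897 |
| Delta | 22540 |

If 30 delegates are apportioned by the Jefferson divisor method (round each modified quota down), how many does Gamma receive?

Standard divisor 302619/30 ≈ 10087.3; standard quotas: Alpha 2.133, Beta 5.122, Gamma 20.511, Delta 2.234.
Rounding down gives 2, 5, 20, 2 = 29 seats, so the divisor must be adjusted.
With modified divisor 9600: modified quotas Alpha 2.241, Beta 5.382, Gamma 21.552, Delta 2.348.
Rounding down: Alpha 2, Beta 5, Gamma 21, Delta 2 (total 30).
Gamma receives 21.

21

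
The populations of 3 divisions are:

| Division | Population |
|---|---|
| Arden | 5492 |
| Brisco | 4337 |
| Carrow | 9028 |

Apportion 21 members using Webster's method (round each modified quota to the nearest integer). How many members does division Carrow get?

10

Standard divisor 18857/21 ≈ 897.952; standard quotas: Arden 6.116, Brisco 4.830, Carrow 10.054.
Rounding to the nearest integer gives Arden 6, Brisco 5, Carrow 10 — total 21, matching the house size, so no adjustment is needed.
Carrow receives 10.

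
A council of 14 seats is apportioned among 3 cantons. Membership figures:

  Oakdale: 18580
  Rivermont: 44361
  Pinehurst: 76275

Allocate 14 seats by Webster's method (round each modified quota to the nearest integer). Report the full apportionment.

Standard divisor 139216/14 ≈ 9944; standard quotas: Oakdale 1.868, Rivermont 4.461, Pinehurst 7.670.
Rounding to the nearest integer gives Oakdale 2, Rivermont 4, Pinehurst 8 — total 14, matching the house size, so no adjustment is needed.

Oakdale 2, Rivermont 4, Pinehurst 8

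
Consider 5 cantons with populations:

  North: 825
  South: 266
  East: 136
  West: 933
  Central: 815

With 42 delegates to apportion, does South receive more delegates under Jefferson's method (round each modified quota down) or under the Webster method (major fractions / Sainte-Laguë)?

Jefferson: North 12, South 3, East 2, West 13, Central 12.
Webster: North 12, South 4, East 2, West 13, Central 11.
South gets 3 under Jefferson and 4 under Webster.

Webster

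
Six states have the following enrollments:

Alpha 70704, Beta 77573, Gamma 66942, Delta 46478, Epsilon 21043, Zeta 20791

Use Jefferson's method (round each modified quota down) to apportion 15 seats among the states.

Alpha=4, Beta=4, Gamma=3, Delta=2, Epsilon=1, Zeta=1

Standard divisor 303531/15 ≈ 20235.4; standard quotas: Alpha 3.494, Beta 3.834, Gamma 3.308, Delta 2.297, Epsilon 1.040, Zeta 1.027.
Rounding down gives 3, 3, 3, 2, 1, 1 = 13 seats, so the divisor must be adjusted.
With modified divisor 17200: modified quotas Alpha 4.111, Beta 4.510, Gamma 3.892, Delta 2.702, Epsilon 1.223, Zeta 1.209.
Rounding down: Alpha 4, Beta 4, Gamma 3, Delta 2, Epsilon 1, Zeta 1 (total 15).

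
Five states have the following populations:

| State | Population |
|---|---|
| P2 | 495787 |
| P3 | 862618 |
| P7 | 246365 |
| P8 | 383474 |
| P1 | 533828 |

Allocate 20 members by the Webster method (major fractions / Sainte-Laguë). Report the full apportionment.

Standard divisor 2522072/20 ≈ 126103.6; standard quotas: P2 3.932, P3 6.841, P7 1.954, P8 3.041, P1 4.233.
Rounding to the nearest integer gives P2 4, P3 7, P7 2, P8 3, P1 4 — total 20, matching the house size, so no adjustment is needed.

P2 4, P3 7, P7 2, P8 3, P1 4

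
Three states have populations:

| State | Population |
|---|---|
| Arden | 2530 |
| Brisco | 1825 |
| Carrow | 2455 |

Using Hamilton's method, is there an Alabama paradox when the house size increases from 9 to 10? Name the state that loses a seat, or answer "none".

At 9 seats: Arden 3, Brisco 3, Carrow 3.
At 10 seats: Arden 4, Brisco 3, Carrow 3.
No state's allocation decreased.

none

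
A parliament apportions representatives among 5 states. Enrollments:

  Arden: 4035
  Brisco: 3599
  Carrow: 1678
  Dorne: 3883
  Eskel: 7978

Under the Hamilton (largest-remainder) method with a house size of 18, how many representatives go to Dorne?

The standard divisor is 21173/18 ≈ 1176.278.
Standard quotas: Arden 3.4303, Brisco 3.0597, Carrow 1.4265, Dorne 3.3011, Eskel 6.7824.
Lower quotas: Arden 3, Brisco 3, Carrow 1, Dorne 3, Eskel 6 (sum 16, leaving 2 seats).
Remainders in descending order: Eskel 0.7824, Arden 0.4303, Carrow 0.4265, Dorne 0.3011, Brisco 0.0597.
The surplus seats go to Eskel, Arden.
Dorne receives 3.

3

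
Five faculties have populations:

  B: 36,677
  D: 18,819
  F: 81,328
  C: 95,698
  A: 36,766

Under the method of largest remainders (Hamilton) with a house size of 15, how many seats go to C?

Standard divisor: 269288 ÷ 15 ≈ 17952.533.
Standard quotas: B 2.0430, D 1.0483, F 4.5302, C 5.3306, A 2.0480.
Lower quotas: B 2, D 1, F 4, C 5, A 2 (sum 14, leaving 1 seat).
Remainders in descending order: F 0.5302, C 0.3306, D 0.0483, A 0.0480, B 0.0430.
The surplus seat goes to F.
C receives 5.

5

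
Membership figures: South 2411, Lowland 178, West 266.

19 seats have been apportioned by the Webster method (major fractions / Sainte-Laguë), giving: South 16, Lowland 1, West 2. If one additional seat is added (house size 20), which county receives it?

South

Priority for the next seat is population ÷ (current seats + 0.5).
Priorities: South 146.121, Lowland 118.667, West 106.400.
Highest priority: South.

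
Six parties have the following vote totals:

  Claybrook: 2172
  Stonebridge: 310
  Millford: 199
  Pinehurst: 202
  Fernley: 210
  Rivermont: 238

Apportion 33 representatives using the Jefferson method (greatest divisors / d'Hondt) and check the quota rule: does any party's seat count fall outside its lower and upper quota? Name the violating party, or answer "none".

Standard quotas: Claybrook 21.518, Stonebridge 3.071, Millford 1.971, Pinehurst 2.001, Fernley 2.080, Rivermont 2.358.
Jefferson allocation: Claybrook 22, Stonebridge 3, Millford 2, Pinehurst 2, Fernley 2, Rivermont 2.
Every allocation lies between the lower and upper quota.

none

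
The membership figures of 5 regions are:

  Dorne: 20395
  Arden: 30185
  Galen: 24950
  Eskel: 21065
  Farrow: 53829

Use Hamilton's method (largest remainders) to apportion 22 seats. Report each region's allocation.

Dorne: 3; Arden: 4; Galen: 4; Eskel: 3; Farrow: 8

The standard divisor is 150424/22 ≈ 6837.455.
Standard quotas: Dorne 2.9828, Arden 4.4147, Galen 3.6490, Eskel 3.0808, Farrow 7.8727.
Lower quotas: Dorne 2, Arden 4, Galen 3, Eskel 3, Farrow 7 (sum 19, leaving 3 seats).
Remainders in descending order: Dorne 0.9828, Farrow 0.8727, Galen 0.6490, Arden 0.4147, Eskel 0.0808.
The surplus seats go to Dorne, Farrow, Galen.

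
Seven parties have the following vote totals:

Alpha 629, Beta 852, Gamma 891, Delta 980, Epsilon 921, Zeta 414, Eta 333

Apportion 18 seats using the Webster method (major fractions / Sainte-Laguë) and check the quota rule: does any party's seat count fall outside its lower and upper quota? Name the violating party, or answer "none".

none

Standard quotas: Alpha 2.255, Beta 3.055, Gamma 3.195, Delta 3.514, Epsilon 3.302, Zeta 1.484, Eta 1.194.
Webster allocation: Alpha 2, Beta 3, Gamma 3, Delta 4, Epsilon 3, Zeta 2, Eta 1.
Every allocation lies between the lower and upper quota.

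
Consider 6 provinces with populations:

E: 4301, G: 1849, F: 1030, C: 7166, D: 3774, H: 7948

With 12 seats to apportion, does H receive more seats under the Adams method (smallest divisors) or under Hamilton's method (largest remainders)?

Hamilton

Adams: E 2, G 1, F 1, C 3, D 2, H 3.
Hamilton: E 2, G 1, F 0, C 3, D 2, H 4.
H gets 3 under Adams and 4 under Hamilton.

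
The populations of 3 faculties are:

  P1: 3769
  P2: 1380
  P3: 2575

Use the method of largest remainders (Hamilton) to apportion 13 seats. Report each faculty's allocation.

Standard divisor: 7724 ÷ 13 ≈ 594.154.
Standard quotas: P1 6.343, P2 2.323, P3 4.334.
Lower quotas: P1 6, P2 2, P3 4 (sum 12, leaving 1 seat).
Remainders in descending order: P1 0.343, P3 0.334, P2 0.323.
The surplus seat goes to P1.

P1=7; P2=2; P3=4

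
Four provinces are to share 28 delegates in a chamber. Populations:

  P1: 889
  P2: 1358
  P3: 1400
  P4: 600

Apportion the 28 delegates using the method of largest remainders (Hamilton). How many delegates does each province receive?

The standard divisor is 4247/28 ≈ 151.679.
Standard quotas: P1 5.861, P2 8.953, P3 9.230, P4 3.956.
Lower quotas: P1 5, P2 8, P3 9, P4 3 (sum 25, leaving 3 seats).
Remainders in descending order: P4 0.956, P2 0.953, P1 0.861, P3 0.230.
The surplus seats go to P4, P2, P1.

P1=6, P2=9, P3=9, P4=4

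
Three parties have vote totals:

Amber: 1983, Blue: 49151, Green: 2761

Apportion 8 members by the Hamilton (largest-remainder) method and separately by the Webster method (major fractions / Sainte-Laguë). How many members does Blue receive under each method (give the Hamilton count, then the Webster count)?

7 and 8

Hamilton: Amber 0, Blue 7, Green 1.
Webster: Amber 0, Blue 8, Green 0.
Blue gets 7 under Hamilton and 8 under Webster.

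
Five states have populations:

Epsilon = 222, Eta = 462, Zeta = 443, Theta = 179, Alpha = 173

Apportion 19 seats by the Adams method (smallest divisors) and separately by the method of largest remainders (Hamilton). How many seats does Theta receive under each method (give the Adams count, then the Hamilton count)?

3 and 2

Adams: Epsilon 3, Eta 6, Zeta 5, Theta 3, Alpha 2.
Hamilton: Epsilon 3, Eta 6, Zeta 6, Theta 2, Alpha 2.
Theta gets 3 under Adams and 2 under Hamilton.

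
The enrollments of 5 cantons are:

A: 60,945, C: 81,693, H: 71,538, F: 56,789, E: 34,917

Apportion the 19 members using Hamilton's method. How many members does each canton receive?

Standard divisor: 305882 ÷ 19 ≈ 16099.053.
Standard quotas: A 3.7856, C 5.0744, H 4.4436, F 3.5275, E 2.1689.
Lower quotas: A 3, C 5, H 4, F 3, E 2 (sum 17, leaving 2 seats).
Remainders in descending order: A 0.7856, F 0.5275, H 0.4436, E 0.1689, C 0.0744.
Largest remainders: A, F receive the extra seats.

A=4; C=5; H=4; F=4; E=2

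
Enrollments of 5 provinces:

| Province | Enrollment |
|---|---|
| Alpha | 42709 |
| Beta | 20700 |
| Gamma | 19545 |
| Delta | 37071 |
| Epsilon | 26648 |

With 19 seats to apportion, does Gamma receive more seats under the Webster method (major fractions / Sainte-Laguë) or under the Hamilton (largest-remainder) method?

Webster

Webster: Alpha 5, Beta 3, Gamma 3, Delta 5, Epsilon 3.
Hamilton: Alpha 6, Beta 3, Gamma 2, Delta 5, Epsilon 3.
Gamma gets 3 under Webster and 2 under Hamilton.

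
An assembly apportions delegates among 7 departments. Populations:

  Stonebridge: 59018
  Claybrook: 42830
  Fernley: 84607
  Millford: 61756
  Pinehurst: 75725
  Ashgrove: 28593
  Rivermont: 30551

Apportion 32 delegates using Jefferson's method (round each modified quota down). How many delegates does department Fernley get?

7

Standard divisor 383080/32 ≈ 11971.25; standard quotas: Stonebridge 4.930, Claybrook 3.578, Fernley 7.068, Millford 5.159, Pinehurst 6.326, Ashgrove 2.388, Rivermont 2.552.
Rounding down gives 4, 3, 7, 5, 6, 2, 2 = 29 seats, so the divisor must be adjusted.
With modified divisor 10640: modified quotas Stonebridge 5.547, Claybrook 4.025, Fernley 7.952, Millford 5.804, Pinehurst 7.117, Ashgrove 2.687, Rivermont 2.871.
Rounding down: Stonebridge 5, Claybrook 4, Fernley 7, Millford 5, Pinehurst 7, Ashgrove 2, Rivermont 2 (total 32).
Fernley receives 7.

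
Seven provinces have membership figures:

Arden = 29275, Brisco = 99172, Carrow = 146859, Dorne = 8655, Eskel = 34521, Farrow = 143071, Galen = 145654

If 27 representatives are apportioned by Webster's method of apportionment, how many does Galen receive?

7

Standard divisor 607207/27 ≈ 22489.148; standard quotas: Arden 1.302, Brisco 4.410, Carrow 6.530, Dorne 0.385, Eskel 1.535, Farrow 6.362, Galen 6.477.
Rounding to the nearest integer gives 1, 4, 7, 0, 2, 6, 6 = 26 seats, so the divisor must be adjusted.
With modified divisor 22200: modified quotas Arden 1.319, Brisco 4.467, Carrow 6.615, Dorne 0.390, Eskel 1.555, Farrow 6.445, Galen 6.561.
Rounding to the nearest integer: Arden 1, Brisco 4, Carrow 7, Dorne 0, Eskel 2, Farrow 6, Galen 7 (total 27).
Galen receives 7.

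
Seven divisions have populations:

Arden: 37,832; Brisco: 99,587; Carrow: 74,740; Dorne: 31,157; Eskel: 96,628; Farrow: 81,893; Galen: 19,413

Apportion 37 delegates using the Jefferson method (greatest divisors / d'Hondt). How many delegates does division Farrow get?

Standard divisor 441250/37 ≈ 11925.676; standard quotas: Arden 3.172, Brisco 8.351, Carrow 6.267, Dorne 2.613, Eskel 8.103, Farrow 6.867, Galen 1.628.
Rounding down gives 3, 8, 6, 2, 8, 6, 1 = 34 seats, so the divisor must be adjusted.
With modified divisor 10710: modified quotas Arden 3.532, Brisco 9.299, Carrow 6.979, Dorne 2.909, Eskel 9.022, Farrow 7.646, Galen 1.813.
Rounding down: Arden 3, Brisco 9, Carrow 6, Dorne 2, Eskel 9, Farrow 7, Galen 1 (total 37).
Farrow receives 7.

7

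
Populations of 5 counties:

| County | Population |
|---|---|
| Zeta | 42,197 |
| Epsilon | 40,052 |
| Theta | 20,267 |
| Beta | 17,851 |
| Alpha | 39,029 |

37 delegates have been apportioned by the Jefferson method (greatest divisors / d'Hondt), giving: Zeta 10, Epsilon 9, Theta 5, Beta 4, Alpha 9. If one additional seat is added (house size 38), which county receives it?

Epsilon

Priority for the next seat is population ÷ (current seats + 1).
Priorities: Zeta 3836.091, Epsilon 4005.200, Theta 3377.833, Beta 3570.200, Alpha 3902.900.
Highest priority: Epsilon.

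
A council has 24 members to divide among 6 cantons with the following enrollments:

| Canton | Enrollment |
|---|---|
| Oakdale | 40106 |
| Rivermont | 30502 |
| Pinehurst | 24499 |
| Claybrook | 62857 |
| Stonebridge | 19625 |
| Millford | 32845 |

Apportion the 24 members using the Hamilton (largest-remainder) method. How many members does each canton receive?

Total 210434; standard divisor 210434/24 ≈ 8768.083.
Standard quotas: Oakdale 4.5741, Rivermont 3.4788, Pinehurst 2.7941, Claybrook 7.1688, Stonebridge 2.2382, Millford 3.7460.
Lower quotas: Oakdale 4, Rivermont 3, Pinehurst 2, Claybrook 7, Stonebridge 2, Millford 3 (sum 21, leaving 3 seats).
Remainders in descending order: Pinehurst 0.7941, Millford 0.7460, Oakdale 0.5741, Rivermont 0.4788, Stonebridge 0.2382, Claybrook 0.1688.
Largest remainders: Pinehurst, Millford, Oakdale receive the extra seats.

Oakdale 5; Rivermont 3; Pinehurst 3; Claybrook 7; Stonebridge 2; Millford 4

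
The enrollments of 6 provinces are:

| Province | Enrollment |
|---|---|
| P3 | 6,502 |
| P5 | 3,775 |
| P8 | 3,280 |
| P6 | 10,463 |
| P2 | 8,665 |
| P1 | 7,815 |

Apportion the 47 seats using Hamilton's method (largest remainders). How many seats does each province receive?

P3=8; P5=4; P8=4; P6=12; P2=10; P1=9

Total 40500; standard divisor 40500/47 ≈ 861.702.
Standard quotas: P3 7.5455, P5 4.3809, P8 3.8064, P6 12.1422, P2 10.0557, P1 9.0693.
Lower quotas: P3 7, P5 4, P8 3, P6 12, P2 10, P1 9 (sum 45, leaving 2 seats).
Remainders in descending order: P8 0.8064, P3 0.5455, P5 0.3809, P6 0.1422, P1 0.0693, P2 0.0557.
Largest remainders: P8, P3 receive the extra seats.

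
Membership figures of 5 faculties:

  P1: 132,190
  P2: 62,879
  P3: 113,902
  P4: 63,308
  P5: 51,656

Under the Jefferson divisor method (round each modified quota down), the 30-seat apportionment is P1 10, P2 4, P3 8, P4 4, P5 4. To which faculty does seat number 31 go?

Priority for the next seat is population ÷ (current seats + 1).
Priorities: P1 12017.273, P2 12575.800, P3 12655.778, P4 12661.600, P5 10331.200.
Highest priority: P4.

P4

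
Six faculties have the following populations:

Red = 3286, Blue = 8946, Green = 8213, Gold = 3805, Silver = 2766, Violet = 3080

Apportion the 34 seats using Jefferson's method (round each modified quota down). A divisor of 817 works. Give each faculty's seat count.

With modified divisor 817: modified quotas Red 4.022, Blue 10.950, Green 10.053, Gold 4.657, Silver 3.386, Violet 3.770.
Rounding down: Red 4, Blue 10, Green 10, Gold 4, Silver 3, Violet 3 (total 34).

Red: 4; Blue: 10; Green: 10; Gold: 4; Silver: 3; Violet: 3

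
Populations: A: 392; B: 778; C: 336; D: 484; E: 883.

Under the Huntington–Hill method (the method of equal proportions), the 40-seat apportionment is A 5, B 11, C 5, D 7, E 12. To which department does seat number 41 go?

A

Priority for the next seat is population ÷ (√(s·(s+1))).
Priorities: A 71.569, B 67.716, C 61.345, D 64.677, E 70.697.
Highest priority: A.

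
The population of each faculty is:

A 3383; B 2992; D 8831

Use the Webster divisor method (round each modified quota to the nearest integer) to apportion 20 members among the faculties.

A=4; B=4; D=12

Standard divisor 15206/20 ≈ 760.3; standard quotas: A 4.450, B 3.935, D 11.615.
Rounding to the nearest integer gives A 4, B 4, D 12 — total 20, matching the house size, so no adjustment is needed.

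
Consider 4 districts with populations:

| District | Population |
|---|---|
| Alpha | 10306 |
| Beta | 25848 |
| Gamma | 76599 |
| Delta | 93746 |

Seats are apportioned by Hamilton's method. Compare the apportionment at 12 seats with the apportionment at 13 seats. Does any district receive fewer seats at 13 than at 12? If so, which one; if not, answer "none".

At 12 seats: Alpha 1, Beta 2, Gamma 4, Delta 5.
At 13 seats: Alpha 1, Beta 1, Gamma 5, Delta 6.
Beta drops from 2 to 1.

Beta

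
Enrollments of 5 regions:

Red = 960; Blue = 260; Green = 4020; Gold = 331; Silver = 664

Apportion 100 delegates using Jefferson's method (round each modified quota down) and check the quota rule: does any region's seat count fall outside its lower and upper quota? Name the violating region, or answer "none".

Green

Standard quotas: Red 15.397, Blue 4.170, Green 64.475, Gold 5.309, Silver 10.650.
Jefferson allocation: Red 15, Blue 4, Green 66, Gold 5, Silver 10.
Green has quota 64.475 (lower 64, upper 65) but receives 66 — outside the quota interval.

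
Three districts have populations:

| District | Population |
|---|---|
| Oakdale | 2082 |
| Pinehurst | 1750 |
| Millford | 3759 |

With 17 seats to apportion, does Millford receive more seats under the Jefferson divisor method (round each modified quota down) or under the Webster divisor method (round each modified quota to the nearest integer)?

Jefferson: Oakdale 4, Pinehurst 4, Millford 9.
Webster: Oakdale 5, Pinehurst 4, Millford 8.
Millford gets 9 under Jefferson and 8 under Webster.

Jefferson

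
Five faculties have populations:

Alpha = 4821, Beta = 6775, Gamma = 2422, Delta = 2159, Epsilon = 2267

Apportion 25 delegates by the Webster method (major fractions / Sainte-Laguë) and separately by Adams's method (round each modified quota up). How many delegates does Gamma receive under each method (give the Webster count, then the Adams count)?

3 and 4

Webster: Alpha 7, Beta 9, Gamma 3, Delta 3, Epsilon 3.
Adams: Alpha 6, Beta 9, Gamma 4, Delta 3, Epsilon 3.
Gamma gets 3 under Webster and 4 under Adams.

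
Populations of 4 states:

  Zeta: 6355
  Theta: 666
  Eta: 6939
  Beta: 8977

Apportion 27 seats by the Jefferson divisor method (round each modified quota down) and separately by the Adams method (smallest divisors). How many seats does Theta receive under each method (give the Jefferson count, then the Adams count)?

Jefferson: Zeta 8, Theta 0, Eta 8, Beta 11.
Adams: Zeta 8, Theta 1, Eta 8, Beta 10.
Theta gets 0 under Jefferson and 1 under Adams.

0 and 1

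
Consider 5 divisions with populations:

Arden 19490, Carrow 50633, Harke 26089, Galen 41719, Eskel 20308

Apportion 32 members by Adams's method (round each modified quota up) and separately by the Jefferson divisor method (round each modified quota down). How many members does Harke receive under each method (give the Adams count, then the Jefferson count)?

Adams: Arden 4, Carrow 10, Harke 6, Galen 8, Eskel 4.
Jefferson: Arden 4, Carrow 10, Harke 5, Galen 9, Eskel 4.
Harke gets 6 under Adams and 5 under Jefferson.

6 and 5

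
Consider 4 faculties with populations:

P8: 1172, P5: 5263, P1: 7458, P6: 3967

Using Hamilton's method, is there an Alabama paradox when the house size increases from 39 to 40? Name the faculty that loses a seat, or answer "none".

P8

At 39 seats: P8 3, P5 11, P1 16, P6 9.
At 40 seats: P8 2, P5 12, P1 17, P6 9.
P8 drops from 3 to 2.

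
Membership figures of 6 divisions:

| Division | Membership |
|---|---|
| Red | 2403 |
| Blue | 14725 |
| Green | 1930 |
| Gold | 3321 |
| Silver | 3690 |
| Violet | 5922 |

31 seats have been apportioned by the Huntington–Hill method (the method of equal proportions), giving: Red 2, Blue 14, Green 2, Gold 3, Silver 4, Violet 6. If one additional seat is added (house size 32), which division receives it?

Priority for the next seat is population ÷ (√(s·(s+1))).
Priorities: Red 981.021, Blue 1016.122, Green 787.919, Gold 958.690, Silver 825.109, Violet 913.784.
Highest priority: Blue.

Blue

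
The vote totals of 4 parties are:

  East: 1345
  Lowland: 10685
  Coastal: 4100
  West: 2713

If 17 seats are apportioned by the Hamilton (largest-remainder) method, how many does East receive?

Total 18843; standard divisor 18843/17 ≈ 1108.412.
Standard quotas: East 1.2134, Lowland 9.6399, Coastal 3.6990, West 2.4476.
Lower quotas: East 1, Lowland 9, Coastal 3, West 2 (sum 15, leaving 2 seats).
Remainders in descending order: Coastal 0.6990, Lowland 0.6399, West 0.4476, East 0.2134.
Largest remainders: Coastal, Lowland receive the extra seats.
East receives 1.

1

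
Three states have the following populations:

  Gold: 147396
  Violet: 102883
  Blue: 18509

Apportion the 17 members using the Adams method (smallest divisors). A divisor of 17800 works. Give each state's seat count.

With modified divisor 17800: modified quotas Gold 8.281, Violet 5.780, Blue 1.040.
Rounding up: Gold 9, Violet 6, Blue 2 (total 17).

Gold: 9, Violet: 6, Blue: 2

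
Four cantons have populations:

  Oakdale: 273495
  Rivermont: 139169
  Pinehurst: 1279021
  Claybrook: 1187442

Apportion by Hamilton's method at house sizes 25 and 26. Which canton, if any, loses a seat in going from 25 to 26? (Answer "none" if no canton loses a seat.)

At 25 seats: Oakdale 3, Rivermont 1, Pinehurst 11, Claybrook 10.
At 26 seats: Oakdale 2, Rivermont 1, Pinehurst 12, Claybrook 11.
Oakdale drops from 3 to 2.

Oakdale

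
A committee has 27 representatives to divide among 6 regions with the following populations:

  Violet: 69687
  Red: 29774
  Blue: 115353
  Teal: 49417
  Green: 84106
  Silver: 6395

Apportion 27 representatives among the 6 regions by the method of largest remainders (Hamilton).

Violet=5, Red=2, Blue=9, Teal=4, Green=6, Silver=1

Total 354732; standard divisor 354732/27 ≈ 13138.222.
Standard quotas: Violet 5.3041, Red 2.2662, Blue 8.7800, Teal 3.7613, Green 6.4016, Silver 0.4867.
Lower quotas: Violet 5, Red 2, Blue 8, Teal 3, Green 6, Silver 0 (sum 24, leaving 3 seats).
Remainders in descending order: Blue 0.7800, Teal 0.7613, Silver 0.4867, Green 0.4016, Violet 0.3041, Red 0.2662.
The surplus seats go to Blue, Teal, Silver.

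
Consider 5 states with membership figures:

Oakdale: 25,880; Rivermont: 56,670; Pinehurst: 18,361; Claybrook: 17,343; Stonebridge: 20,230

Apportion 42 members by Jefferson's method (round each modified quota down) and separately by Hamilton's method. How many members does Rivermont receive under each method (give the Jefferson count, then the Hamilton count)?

18 and 17

Jefferson: Oakdale 8, Rivermont 18, Pinehurst 5, Claybrook 5, Stonebridge 6.
Hamilton: Oakdale 8, Rivermont 17, Pinehurst 6, Claybrook 5, Stonebridge 6.
Rivermont gets 18 under Jefferson and 17 under Hamilton.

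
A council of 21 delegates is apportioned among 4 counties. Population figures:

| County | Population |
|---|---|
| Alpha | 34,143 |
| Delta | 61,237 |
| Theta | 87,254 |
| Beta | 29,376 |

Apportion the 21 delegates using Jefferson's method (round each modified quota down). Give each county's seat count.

Standard divisor 212010/21 ≈ 10095.714; standard quotas: Alpha 3.382, Delta 6.066, Theta 8.643, Beta 2.910.
Rounding down gives 3, 6, 8, 2 = 19 seats, so the divisor must be adjusted.
With modified divisor 9200: modified quotas Alpha 3.711, Delta 6.656, Theta 9.484, Beta 3.193.
Rounding down: Alpha 3, Delta 6, Theta 9, Beta 3 (total 21).

Alpha: 3, Delta: 6, Theta: 9, Beta: 3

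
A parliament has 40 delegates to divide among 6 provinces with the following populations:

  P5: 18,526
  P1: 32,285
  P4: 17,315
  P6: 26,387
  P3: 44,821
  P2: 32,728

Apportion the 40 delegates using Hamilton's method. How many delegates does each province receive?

P5 4, P1 8, P4 4, P6 6, P3 10, P2 8

Standard divisor: 172062 ÷ 40 ≈ 4301.55.
Standard quotas: P5 4.3068, P1 7.5054, P4 4.0253, P6 6.1343, P3 10.4197, P2 7.6084.
Lower quotas: P5 4, P1 7, P4 4, P6 6, P3 10, P2 7 (sum 38, leaving 2 seats).
Remainders in descending order: P2 0.6084, P1 0.5054, P3 0.4197, P5 0.3068, P6 0.1343, P4 0.0253.
Largest remainders: P2, P1 receive the extra seats.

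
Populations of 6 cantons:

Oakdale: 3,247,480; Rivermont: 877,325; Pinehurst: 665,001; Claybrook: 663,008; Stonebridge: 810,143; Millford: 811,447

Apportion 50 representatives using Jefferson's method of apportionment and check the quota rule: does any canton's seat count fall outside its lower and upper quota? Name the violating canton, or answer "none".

Standard quotas: Oakdale 22.952, Rivermont 6.201, Pinehurst 4.700, Claybrook 4.686, Stonebridge 5.726, Millford 5.735.
Jefferson allocation: Oakdale 24, Rivermont 6, Pinehurst 4, Claybrook 4, Stonebridge 6, Millford 6.
Oakdale has quota 22.952 (lower 22, upper 23) but receives 24 — outside the quota interval.

Oakdale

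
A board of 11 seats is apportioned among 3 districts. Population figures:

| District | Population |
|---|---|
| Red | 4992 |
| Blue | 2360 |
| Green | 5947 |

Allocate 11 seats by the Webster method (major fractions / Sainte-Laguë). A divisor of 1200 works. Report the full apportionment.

Red=4; Blue=2; Green=5

With modified divisor 1200: modified quotas Red 4.160, Blue 1.967, Green 4.956.
Rounding to the nearest integer: Red 4, Blue 2, Green 5 (total 11).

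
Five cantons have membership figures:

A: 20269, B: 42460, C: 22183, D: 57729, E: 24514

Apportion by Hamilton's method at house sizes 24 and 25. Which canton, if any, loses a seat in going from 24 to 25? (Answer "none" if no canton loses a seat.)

At 24 seats: A 3, B 6, C 3, D 8, E 4.
At 25 seats: A 3, B 6, C 3, D 9, E 4.
No canton's allocation decreased.

none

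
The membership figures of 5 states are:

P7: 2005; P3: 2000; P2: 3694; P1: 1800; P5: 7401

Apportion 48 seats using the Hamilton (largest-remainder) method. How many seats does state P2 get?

Standard divisor: 16900 ÷ 48 ≈ 352.083.
Standard quotas: P7 5.6947, P3 5.6805, P2 10.4918, P1 5.1124, P5 21.0206.
Lower quotas: P7 5, P3 5, P2 10, P1 5, P5 21 (sum 46, leaving 2 seats).
Remainders in descending order: P7 0.6947, P3 0.6805, P2 0.4918, P1 0.1124, P5 0.0206.
Largest remainders: P7, P3 receive the extra seats.
P2 receives 10.

10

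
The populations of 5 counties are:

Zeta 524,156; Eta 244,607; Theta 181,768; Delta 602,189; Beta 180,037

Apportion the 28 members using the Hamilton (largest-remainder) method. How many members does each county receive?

Zeta 8; Eta 4; Theta 3; Delta 10; Beta 3

Total 1732757; standard divisor 1732757/28 ≈ 61884.179.
Standard quotas: Zeta 8.4700, Eta 3.9527, Theta 2.9372, Delta 9.7309, Beta 2.9093.
Lower quotas: Zeta 8, Eta 3, Theta 2, Delta 9, Beta 2 (sum 24, leaving 4 seats).
Remainders in descending order: Eta 0.9527, Theta 0.9372, Beta 0.9093, Delta 0.7309, Zeta 0.4700.
Largest remainders: Eta, Theta, Beta, Delta receive the extra seats.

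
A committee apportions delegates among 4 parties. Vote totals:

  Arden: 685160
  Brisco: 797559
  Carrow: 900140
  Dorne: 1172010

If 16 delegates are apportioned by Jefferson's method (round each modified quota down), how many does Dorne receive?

Standard divisor 3554869/16 ≈ 222179.312; standard quotas: Arden 3.084, Brisco 3.590, Carrow 4.051, Dorne 5.275.
Rounding down gives 3, 3, 4, 5 = 15 seats, so the divisor must be adjusted.
With modified divisor 197400: modified quotas Arden 3.471, Brisco 4.040, Carrow 4.560, Dorne 5.937.
Rounding down: Arden 3, Brisco 4, Carrow 4, Dorne 5 (total 16).
Dorne receives 5.

5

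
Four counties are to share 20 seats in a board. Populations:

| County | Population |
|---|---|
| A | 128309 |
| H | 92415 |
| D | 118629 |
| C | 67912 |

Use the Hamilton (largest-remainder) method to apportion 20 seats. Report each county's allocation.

Standard divisor: 407265 ÷ 20 ≈ 20363.25.
Standard quotas: A 6.3010, H 4.5383, D 5.8256, C 3.3350.
Lower quotas: A 6, H 4, D 5, C 3 (sum 18, leaving 2 seats).
Remainders in descending order: D 0.8256, H 0.5383, C 0.3350, A 0.3010.
The surplus seats go to D, H.

A 6, H 5, D 6, C 3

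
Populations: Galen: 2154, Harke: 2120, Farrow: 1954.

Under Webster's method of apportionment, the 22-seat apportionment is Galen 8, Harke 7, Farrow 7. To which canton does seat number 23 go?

Priority for the next seat is population ÷ (current seats + 0.5).
Priorities: Galen 253.412, Harke 282.667, Farrow 260.533.
Highest priority: Harke.

Harke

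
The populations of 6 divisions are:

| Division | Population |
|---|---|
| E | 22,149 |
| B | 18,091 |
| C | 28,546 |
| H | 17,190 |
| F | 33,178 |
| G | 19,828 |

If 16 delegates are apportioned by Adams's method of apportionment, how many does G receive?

2

Standard divisor 138982/16 ≈ 8686.375; standard quotas: E 2.550, B 2.083, C 3.286, H 1.979, F 3.820, G 2.283.
Rounding up gives 3, 3, 4, 2, 4, 3 = 19 seats, so the divisor must be adjusted.
With modified divisor 10500: modified quotas E 2.109, B 1.723, C 2.719, H 1.637, F 3.160, G 1.888.
Rounding up: E 3, B 2, C 3, H 2, F 4, G 2 (total 16).
G receives 2.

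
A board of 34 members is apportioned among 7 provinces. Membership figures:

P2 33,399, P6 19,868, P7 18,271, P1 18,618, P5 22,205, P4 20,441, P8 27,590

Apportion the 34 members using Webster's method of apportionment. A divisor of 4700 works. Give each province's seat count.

With modified divisor 4700: modified quotas P2 7.106, P6 4.227, P7 3.887, P1 3.961, P5 4.724, P4 4.349, P8 5.870.
Rounding to the nearest integer: P2 7, P6 4, P7 4, P1 4, P5 5, P4 4, P8 6 (total 34).

P2 7, P6 4, P7 4, P1 4, P5 5, P4 4, P8 6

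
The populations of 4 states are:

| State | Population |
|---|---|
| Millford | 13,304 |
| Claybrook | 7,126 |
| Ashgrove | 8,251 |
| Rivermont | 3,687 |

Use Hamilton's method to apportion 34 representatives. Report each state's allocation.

The standard divisor is 32368/34 = 952.
Standard quotas: Millford 13.9748, Claybrook 7.4853, Ashgrove 8.6670, Rivermont 3.8729.
Lower quotas: Millford 13, Claybrook 7, Ashgrove 8, Rivermont 3 (sum 31, leaving 3 seats).
Remainders in descending order: Millford 0.9748, Rivermont 0.8729, Ashgrove 0.6670, Claybrook 0.4853.
Largest remainders: Millford, Rivermont, Ashgrove receive the extra seats.

Millford 14; Claybrook 7; Ashgrove 9; Rivermont 4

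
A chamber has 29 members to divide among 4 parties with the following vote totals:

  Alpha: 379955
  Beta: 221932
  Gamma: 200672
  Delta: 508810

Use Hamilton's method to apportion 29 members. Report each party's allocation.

Alpha 8, Beta 5, Gamma 5, Delta 11

Total 1311369; standard divisor 1311369/29 ≈ 45219.621.
Standard quotas: Alpha 8.4024, Beta 4.9079, Gamma 4.4377, Delta 11.2520.
Lower quotas: Alpha 8, Beta 4, Gamma 4, Delta 11 (sum 27, leaving 2 seats).
Remainders in descending order: Beta 0.9079, Gamma 0.4377, Alpha 0.4024, Delta 0.2520.
The surplus seats go to Beta, Gamma.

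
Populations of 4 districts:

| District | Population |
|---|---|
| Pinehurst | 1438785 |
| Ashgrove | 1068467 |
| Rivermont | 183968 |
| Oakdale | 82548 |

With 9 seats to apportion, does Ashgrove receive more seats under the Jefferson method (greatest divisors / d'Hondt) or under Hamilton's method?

Jefferson

Jefferson: Pinehurst 5, Ashgrove 4, Rivermont 0, Oakdale 0.
Hamilton: Pinehurst 5, Ashgrove 3, Rivermont 1, Oakdale 0.
Ashgrove gets 4 under Jefferson and 3 under Hamilton.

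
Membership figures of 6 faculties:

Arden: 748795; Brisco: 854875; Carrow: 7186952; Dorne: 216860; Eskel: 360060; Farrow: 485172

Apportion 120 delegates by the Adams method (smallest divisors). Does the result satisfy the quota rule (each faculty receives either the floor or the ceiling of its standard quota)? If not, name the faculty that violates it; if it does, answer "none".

Carrow

Standard quotas: Arden 9.120, Brisco 10.412, Carrow 87.533, Dorne 2.641, Eskel 4.385, Farrow 5.909.
Adams allocation: Arden 9, Brisco 11, Carrow 86, Dorne 3, Eskel 5, Farrow 6.
Carrow has quota 87.533 (lower 87, upper 88) but receives 86 — outside the quota interval.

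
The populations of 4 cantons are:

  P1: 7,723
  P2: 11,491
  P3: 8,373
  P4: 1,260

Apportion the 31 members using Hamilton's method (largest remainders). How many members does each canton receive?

P1: 8; P2: 12; P3: 9; P4: 2

Total 28847; standard divisor 28847/31 ≈ 930.548.
Standard quotas: P1 8.2994, P2 12.3486, P3 8.9979, P4 1.3540.
Lower quotas: P1 8, P2 12, P3 8, P4 1 (sum 29, leaving 2 seats).
Remainders in descending order: P3 0.9979, P4 0.3540, P2 0.3486, P1 0.2994.
Largest remainders: P3, P4 receive the extra seats.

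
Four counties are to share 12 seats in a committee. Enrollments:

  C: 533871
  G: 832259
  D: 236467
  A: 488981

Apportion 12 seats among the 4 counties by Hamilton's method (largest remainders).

C 3, G 5, D 1, A 3

Standard divisor: 2091578 ÷ 12 ≈ 174298.167.
Standard quotas: C 3.0630, G 4.7749, D 1.3567, A 2.8054.
Lower quotas: C 3, G 4, D 1, A 2 (sum 10, leaving 2 seats).
Remainders in descending order: A 0.8054, G 0.7749, D 0.3567, C 0.0630.
Largest remainders: A, G receive the extra seats.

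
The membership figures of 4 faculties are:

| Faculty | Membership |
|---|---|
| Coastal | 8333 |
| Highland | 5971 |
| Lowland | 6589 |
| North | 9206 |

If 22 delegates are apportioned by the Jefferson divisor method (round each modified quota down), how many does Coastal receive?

6

Standard divisor 30099/22 ≈ 1368.136; standard quotas: Coastal 6.091, Highland 4.364, Lowland 4.816, North 6.729.
Rounding down gives 6, 4, 4, 6 = 20 seats, so the divisor must be adjusted.
With modified divisor 1300: modified quotas Coastal 6.410, Highland 4.593, Lowland 5.068, North 7.082.
Rounding down: Coastal 6, Highland 4, Lowland 5, North 7 (total 22).
Coastal receives 6.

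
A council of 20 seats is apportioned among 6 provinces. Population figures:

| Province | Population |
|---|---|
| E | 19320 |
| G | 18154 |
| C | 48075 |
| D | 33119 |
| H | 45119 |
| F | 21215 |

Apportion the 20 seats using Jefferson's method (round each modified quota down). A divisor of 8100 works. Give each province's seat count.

E 2; G 2; C 5; D 4; H 5; F 2

With modified divisor 8100: modified quotas E 2.385, G 2.241, C 5.935, D 4.089, H 5.570, F 2.619.
Rounding down: E 2, G 2, C 5, D 4, H 5, F 2 (total 20).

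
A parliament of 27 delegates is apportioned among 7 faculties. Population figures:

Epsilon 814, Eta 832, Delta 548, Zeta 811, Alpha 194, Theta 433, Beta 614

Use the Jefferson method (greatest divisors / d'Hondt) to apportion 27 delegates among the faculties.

Epsilon: 5, Eta: 6, Delta: 3, Zeta: 5, Alpha: 1, Theta: 3, Beta: 4

Standard divisor 4246/27 ≈ 157.259; standard quotas: Epsilon 5.176, Eta 5.291, Delta 3.485, Zeta 5.157, Alpha 1.234, Theta 2.753, Beta 3.904.
Rounding down gives 5, 5, 3, 5, 1, 2, 3 = 24 seats, so the divisor must be adjusted.
With modified divisor 138: modified quotas Epsilon 5.899, Eta 6.029, Delta 3.971, Zeta 5.877, Alpha 1.406, Theta 3.138, Beta 4.449.
Rounding down: Epsilon 5, Eta 6, Delta 3, Zeta 5, Alpha 1, Theta 3, Beta 4 (total 27).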